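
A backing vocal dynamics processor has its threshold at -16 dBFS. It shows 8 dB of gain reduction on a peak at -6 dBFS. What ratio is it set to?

Input overshoot = -6 − (-16) = 10 dB.
Output overshoot = 10 − 8 = 2 dB.
Ratio = input overshoot / output overshoot = 10 / 2 = 5.

5:1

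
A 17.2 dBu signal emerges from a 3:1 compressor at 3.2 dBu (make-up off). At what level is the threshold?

Let T be the threshold. Output overshoot = (input overshoot)/R, so 3.2 − T = (17.2 − T)/3.
3·(3.2 − T) = 17.2 − T → 2·T = 9.6 − 17.2 = -7.6.
T = -7.6/2 = -3.8 dBu.

-3.8 dBu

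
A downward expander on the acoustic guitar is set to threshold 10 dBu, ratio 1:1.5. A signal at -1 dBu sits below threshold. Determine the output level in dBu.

-6.5 dBu

The input is 11 dB below the 10 dBu threshold.
A 1:1.5 expander multiplies undershoot by 1.5: 11 × 1.5 = 16.5 dB below threshold.
Output = 10 − 16.5 = -6.5 dBu.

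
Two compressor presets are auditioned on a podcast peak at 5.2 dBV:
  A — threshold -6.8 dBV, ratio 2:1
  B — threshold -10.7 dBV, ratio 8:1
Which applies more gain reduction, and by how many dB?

A: GR = 12 − 12/2 = 6 dB.
B: GR = 15.9 − 15.9/8 = 13.9125 dB.
B applies 7.9125 dB more gain reduction.

B, by 7.9125 dB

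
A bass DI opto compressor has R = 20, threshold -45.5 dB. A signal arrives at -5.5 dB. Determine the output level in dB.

-43.5 dB

-5.5 dB sits 40 dB over threshold.
The 40 dB excess becomes 2 dB after 20:1 reduction.
Output = -45.5 + 2 = -43.5 dB.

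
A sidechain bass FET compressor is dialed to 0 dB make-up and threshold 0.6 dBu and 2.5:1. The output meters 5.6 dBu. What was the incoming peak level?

13.1 dBu

That's 5 dB above the 0.6 dBu threshold.
Before 2.5:1 compression the overshoot was 5 × 2.5 = 12.5 dB, so input = 0.6 + 12.5 = 13.1 dBu.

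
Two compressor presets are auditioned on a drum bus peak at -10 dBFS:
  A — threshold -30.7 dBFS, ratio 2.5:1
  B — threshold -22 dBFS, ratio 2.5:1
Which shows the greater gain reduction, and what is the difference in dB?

A, by 5.22 dB

A: overshoot 20.7 dB → output overshoot 8.28 dB → GR 12.42 dB.
B: overshoot 12 dB → output overshoot 4.8 dB → GR 7.2 dB.
Difference: 5.22 dB in favour of A.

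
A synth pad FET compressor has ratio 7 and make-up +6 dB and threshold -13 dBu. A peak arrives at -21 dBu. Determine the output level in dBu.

-15 dBu

-21 dBu is 8 dB below the -13 dBu threshold, so no gain reduction is applied.
Make-up gain adds 6 dB: -21 + 6 = -15 dBu.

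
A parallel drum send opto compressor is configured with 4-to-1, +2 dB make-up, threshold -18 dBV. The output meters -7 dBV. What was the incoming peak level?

Stripping the +2 dB make-up gives -9 dBV at the gain stage.
The compressed level sits -9 − (-18) = 9 dB over threshold.
Before 4:1 compression the overshoot was 9 × 4 = 36 dB, so input = -18 + 36 = 18 dBV.

18 dBV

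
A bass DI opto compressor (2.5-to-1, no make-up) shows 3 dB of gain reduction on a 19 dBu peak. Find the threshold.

Input is 5 dB above T (since output overshoot × R = input overshoot: (16 − T)·2.5 = 19 − T gives T = 14 dBu).
Check: 14 + (19 − 14)/2.5 = 14 + 2 = 16 dBu. ✓

14 dBu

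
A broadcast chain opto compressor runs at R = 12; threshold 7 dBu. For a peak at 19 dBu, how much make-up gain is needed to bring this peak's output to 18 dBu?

10 dB

Without make-up, output = threshold + overshoot/12 = 7 + 1 = 8 dBu.
Gap to target: 10 dB.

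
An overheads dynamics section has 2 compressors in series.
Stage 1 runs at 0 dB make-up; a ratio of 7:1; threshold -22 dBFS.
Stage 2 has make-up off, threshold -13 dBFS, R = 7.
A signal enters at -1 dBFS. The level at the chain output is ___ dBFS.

Stage 1: overshoot 21 dB → 21/7 = 3 dB → -19 dBFS.
Stage 2: -19 dBFS is at or below the -13 dBFS threshold — no compression; output -19 dBFS.

-19 dBFS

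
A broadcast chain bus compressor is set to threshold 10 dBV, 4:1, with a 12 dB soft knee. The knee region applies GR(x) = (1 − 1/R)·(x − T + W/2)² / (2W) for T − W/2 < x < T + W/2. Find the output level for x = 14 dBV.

x − T + W/2 = 14 − 10 + 6 = 10.
GR = (1 − 1/4) × 10² / 24 = 0.75 × 100 / 24 = 3.125 dB.
Output = 14 − 3.125 = 10.875 dBV.

10.875 dBV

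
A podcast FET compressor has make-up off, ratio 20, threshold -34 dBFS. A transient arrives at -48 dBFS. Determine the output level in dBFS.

-48 dBFS

-48 dBFS is 14 dB below the -34 dBFS threshold, so no gain reduction is applied.
Output = input = -48 dBFS.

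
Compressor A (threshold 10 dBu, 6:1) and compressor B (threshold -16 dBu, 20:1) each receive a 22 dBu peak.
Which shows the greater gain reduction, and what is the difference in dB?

A: overshoot 12 dB → output overshoot 2 dB → GR 10 dB.
B: overshoot 38 dB → output overshoot 1.9 dB → GR 36.1 dB.
B applies 26.1 dB more gain reduction.

B, by 26.1 dB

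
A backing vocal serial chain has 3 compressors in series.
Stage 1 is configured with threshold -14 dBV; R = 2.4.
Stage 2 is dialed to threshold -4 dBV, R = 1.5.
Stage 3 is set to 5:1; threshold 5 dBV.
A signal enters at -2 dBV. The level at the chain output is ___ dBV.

Stage 1: overshoot 12 dB → 12/2.4 = 5 dB → -9 dBV.
Stage 2: below threshold (-9 ≤ -4); passes unchanged; output -9 dBV.
Stage 3: below threshold (-9 ≤ 5); passes unchanged; output -9 dBV.

-9 dBV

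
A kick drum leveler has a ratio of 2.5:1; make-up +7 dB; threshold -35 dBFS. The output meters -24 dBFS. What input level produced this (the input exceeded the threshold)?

-25 dBFS

Remove make-up: -24 − 7 = -31 dBFS.
That's 4 dB above the -35 dBFS threshold.
Input overshoot = R × output overshoot = 10 dB → input = -35 + 10 = -25 dBFS.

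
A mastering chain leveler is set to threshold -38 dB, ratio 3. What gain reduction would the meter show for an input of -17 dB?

14 dB

Overshoot = -17 − (-38) = 21 dB.
A 3:1 ratio leaves 7 dB of that excess.
Gain reduction = 21 − 7 = 14 dB.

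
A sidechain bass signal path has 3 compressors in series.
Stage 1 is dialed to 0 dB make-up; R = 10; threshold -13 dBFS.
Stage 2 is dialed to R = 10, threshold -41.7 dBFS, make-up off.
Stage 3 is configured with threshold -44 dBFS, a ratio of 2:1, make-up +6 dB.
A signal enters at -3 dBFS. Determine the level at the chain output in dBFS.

Stage 1: overshoot 10 dB → 10/10 = 1 dB → -12 dBFS.
Stage 2: -12 dBFS is 29.7 dB over -41.7 dBFS; at 10:1 that becomes 2.97 dB over, giving -38.73 dBFS.
Stage 3: overshoot 5.27 dB → 5.27/2 = 2.635 dB → -41.365 dBFS; +6 dB make-up → -35.365 dBFS.

-35.365 dBFS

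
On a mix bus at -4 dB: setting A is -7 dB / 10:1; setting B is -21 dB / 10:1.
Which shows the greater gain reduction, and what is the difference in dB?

A: overshoot 3 dB → output overshoot 0.3 dB → GR 2.7 dB.
B: overshoot 17 dB → output overshoot 1.7 dB → GR 15.3 dB.
B reduces 12.6 dB more.

B, by 12.6 dB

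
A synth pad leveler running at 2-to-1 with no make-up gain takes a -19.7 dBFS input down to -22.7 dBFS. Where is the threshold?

-25.7 dBFS

Input is 6 dB above T (since output overshoot × R = input overshoot: (-22.7 − T)·2 = -19.7 − T gives T = -25.7 dBFS).
Check: -25.7 + (-19.7 − (-25.7))/2 = -25.7 + 3 = -22.7 dBFS. ✓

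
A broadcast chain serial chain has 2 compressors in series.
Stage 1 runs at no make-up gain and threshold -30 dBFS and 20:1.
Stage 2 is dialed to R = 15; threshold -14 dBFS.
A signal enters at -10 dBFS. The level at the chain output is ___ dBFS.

Stage 1: -10 dBFS is 20 dB over -30 dBFS; at 20:1 that becomes 1 dB over, giving -29 dBFS.
Stage 2: below threshold (-29 ≤ -14); passes unchanged; output -29 dBFS.

-29 dBFS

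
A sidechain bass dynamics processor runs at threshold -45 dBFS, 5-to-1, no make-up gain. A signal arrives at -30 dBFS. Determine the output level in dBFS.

Overshoot: -30 − (-45) = 15 dB.
The 15 dB excess becomes 3 dB after 5:1 reduction.
Output = -45 + 3 = -42 dBFS.

-42 dBFS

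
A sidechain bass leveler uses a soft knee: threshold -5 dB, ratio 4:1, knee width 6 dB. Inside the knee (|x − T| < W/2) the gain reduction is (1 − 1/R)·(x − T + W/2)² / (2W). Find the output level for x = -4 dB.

-5 dB

x − T + W/2 = -4 − (-5) + 3 = 4.
GR = (1 − 1/4) × 4² / 12 = 0.75 × 16 / 12 = 1 dB.
Output = -4 − 1 = -5 dB.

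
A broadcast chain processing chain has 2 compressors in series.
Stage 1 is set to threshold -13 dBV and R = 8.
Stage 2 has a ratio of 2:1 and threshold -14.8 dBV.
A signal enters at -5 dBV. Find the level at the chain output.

Stage 1: -5 dBV is 8 dB over -13 dBV; at 8:1 that becomes 1 dB over, giving -12 dBV.
Stage 2: 2.8 dB above -14.8 dBV, reduced 2:1 to 1.4 dB above → -13.4 dBV.

-13.4 dBV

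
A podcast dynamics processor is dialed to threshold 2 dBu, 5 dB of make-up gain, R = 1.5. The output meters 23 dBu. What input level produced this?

Remove make-up: 23 − 5 = 18 dBu.
That's 16 dB above the 2 dBu threshold.
Input overshoot = R × output overshoot = 24 dB → input = 2 + 24 = 26 dBu.

26 dBu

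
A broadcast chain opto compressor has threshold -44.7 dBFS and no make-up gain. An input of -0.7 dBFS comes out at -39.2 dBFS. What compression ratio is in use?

Input overshoot = -0.7 − (-44.7) = 44 dB; output overshoot = -39.2 − (-44.7) = 5.5 dB.
Ratio = 44 / 5.5 = 8.

8:1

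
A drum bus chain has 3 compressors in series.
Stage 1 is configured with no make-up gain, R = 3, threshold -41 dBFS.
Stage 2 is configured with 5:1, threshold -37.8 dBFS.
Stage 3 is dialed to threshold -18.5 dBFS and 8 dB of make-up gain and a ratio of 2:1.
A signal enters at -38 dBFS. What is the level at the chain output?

-32 dBFS

Stage 1: 3 dB above -41 dBFS, reduced 3:1 to 1 dB above → -40 dBFS.
Stage 2: below threshold (-40 ≤ -37.8); passes unchanged; output -40 dBFS.
Stage 3: below threshold (-40 ≤ -18.5); passes unchanged; make-up brings it to -32 dBFS.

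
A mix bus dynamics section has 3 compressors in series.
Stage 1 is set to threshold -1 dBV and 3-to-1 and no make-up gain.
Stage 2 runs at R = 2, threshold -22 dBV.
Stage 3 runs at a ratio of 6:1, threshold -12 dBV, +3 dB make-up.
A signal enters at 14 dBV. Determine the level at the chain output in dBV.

Stage 1: overshoot 15 dB → 15/3 = 5 dB → 4 dBV.
Stage 2: 26 dB above -22 dBV, reduced 2:1 to 13 dB above → -9 dBV.
Stage 3: -9 dBV is 3 dB over -12 dBV; at 6:1 that becomes 0.5 dB over, giving -11.5 dBV; +3 dB make-up → -8.5 dBV.

-8.5 dBV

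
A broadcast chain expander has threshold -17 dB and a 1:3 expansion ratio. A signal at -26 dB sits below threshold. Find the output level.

-44 dB

The input is 9 dB below the -17 dB threshold.
A 1:3 expander multiplies undershoot by 3: 9 × 3 = 27 dB below threshold.
Output = -17 − 27 = -44 dB.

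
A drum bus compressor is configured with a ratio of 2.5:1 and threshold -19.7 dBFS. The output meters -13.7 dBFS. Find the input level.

The compressed level sits -13.7 − (-19.7) = 6 dB over threshold.
Input overshoot = R × output overshoot = 15 dB → input = -19.7 + 15 = -4.7 dBFS.

-4.7 dBFS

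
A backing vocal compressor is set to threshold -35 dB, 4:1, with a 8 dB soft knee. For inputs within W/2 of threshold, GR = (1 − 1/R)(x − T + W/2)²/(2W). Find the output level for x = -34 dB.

x − T + W/2 = -34 − (-35) + 4 = 5.
GR = (1 − 1/4) × 5² / 16 = 0.75 × 25 / 16 = 1.171875 dB.
Output = -34 − 1.171875 = -35.171875 dB.

-35.171875 dB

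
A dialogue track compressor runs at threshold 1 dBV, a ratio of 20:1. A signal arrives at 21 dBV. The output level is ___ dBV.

21 dBV sits 20 dB over threshold.
At 20:1 the overshoot is divided by 20, leaving 1 dB above threshold.
That puts the output at 2 dBV.

2 dBV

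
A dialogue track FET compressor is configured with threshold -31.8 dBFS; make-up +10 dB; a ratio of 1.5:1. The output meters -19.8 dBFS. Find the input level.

Before make-up, the level was -19.8 − 10 = -29.8 dBFS.
Post-compression overshoot = -29.8 − (-31.8) = 2 dB.
Input overshoot = R × output overshoot = 3 dB → input = -31.8 + 3 = -28.8 dBFS.

-28.8 dBFS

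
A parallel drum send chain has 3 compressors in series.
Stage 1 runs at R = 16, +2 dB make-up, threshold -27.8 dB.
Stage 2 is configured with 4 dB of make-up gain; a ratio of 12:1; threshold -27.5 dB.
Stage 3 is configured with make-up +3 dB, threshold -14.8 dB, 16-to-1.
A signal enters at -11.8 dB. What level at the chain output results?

Stage 1: overshoot 16 dB → 16/16 = 1 dB → -26.8 dB; +2 dB make-up → -24.8 dB.
Stage 2: overshoot 2.7 dB → 2.7/12 = 0.225 dB → -27.275 dB; +4 dB make-up → -23.275 dB.
Stage 3: -23.275 dB ≤ -14.8 dB, so stage 3 doesn't engage; make-up brings it to -20.275 dB.

-20.275 dB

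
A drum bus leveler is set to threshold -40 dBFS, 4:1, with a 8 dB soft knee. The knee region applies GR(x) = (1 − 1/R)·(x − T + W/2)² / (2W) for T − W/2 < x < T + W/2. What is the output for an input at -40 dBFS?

-40.75 dBFS

x − T + W/2 = -40 − (-40) + 4 = 4.
GR = (1 − 1/4) × 4² / 16 = 0.75 × 16 / 16 = 0.75 dB.
Output = -40 − 0.75 = -40.75 dBFS.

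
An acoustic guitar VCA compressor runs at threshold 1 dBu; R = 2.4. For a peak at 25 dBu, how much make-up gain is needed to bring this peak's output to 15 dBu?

4 dB

The peak compresses to 1 + 24/2.4 = 11 dBu.
To reach 15 dBu requires 15 − 11 = 4 dB of make-up.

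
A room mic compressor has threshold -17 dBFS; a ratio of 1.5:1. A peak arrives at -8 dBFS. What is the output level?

Overshoot: -8 − (-17) = 9 dB.
The 9 dB excess becomes 6 dB after 1.5:1 reduction.
So the level is -17 + 6 = -11 dBFS.

-11 dBFS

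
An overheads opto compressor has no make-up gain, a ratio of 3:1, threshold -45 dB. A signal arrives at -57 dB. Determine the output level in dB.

-57 dB

-57 dB is 12 dB below the -45 dB threshold, so no gain reduction is applied.
Output = input = -57 dB.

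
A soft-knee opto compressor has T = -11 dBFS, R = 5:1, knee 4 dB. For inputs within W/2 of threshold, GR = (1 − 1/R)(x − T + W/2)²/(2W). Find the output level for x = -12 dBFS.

-12.1 dBFS

x − T + W/2 = -12 − (-11) + 2 = 1.
GR = (1 − 1/5) × 1² / 8 = 0.8 × 1 / 8 = 0.1 dB.
Output = -12 − 0.1 = -12.1 dBFS.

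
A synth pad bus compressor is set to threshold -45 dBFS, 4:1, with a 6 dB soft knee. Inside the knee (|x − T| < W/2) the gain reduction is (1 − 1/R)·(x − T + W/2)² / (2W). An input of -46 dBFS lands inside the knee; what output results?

-46.25 dBFS

x − T + W/2 = -46 − (-45) + 3 = 2.
GR = (1 − 1/4) × 2² / 12 = 0.75 × 4 / 12 = 0.25 dB.
Output = -46 − 0.25 = -46.25 dBFS.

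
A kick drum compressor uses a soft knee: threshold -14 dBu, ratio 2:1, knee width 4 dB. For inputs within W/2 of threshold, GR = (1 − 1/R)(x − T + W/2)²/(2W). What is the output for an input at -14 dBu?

x − T + W/2 = -14 − (-14) + 2 = 2.
GR = (1 − 1/2) × 2² / 8 = 0.5 × 4 / 8 = 0.25 dB.
Output = -14 − 0.25 = -14.25 dBu.

-14.25 dBu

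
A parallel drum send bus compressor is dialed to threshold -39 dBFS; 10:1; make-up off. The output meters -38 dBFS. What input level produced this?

The compressed level sits -38 − (-39) = 1 dB over threshold.
Undo the ratio: input overshoot = 1 × 10 = 10 dB, giving input = -29 dBFS.

-29 dBFS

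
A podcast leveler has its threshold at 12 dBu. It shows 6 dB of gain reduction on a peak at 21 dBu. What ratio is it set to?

3:1

Input overshoot = 21 − 12 = 9 dB.
Output overshoot = 9 − 6 = 3 dB.
Ratio = input overshoot / output overshoot = 9 / 3 = 3.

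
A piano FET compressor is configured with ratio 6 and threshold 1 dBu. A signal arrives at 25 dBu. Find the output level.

25 dBu sits 24 dB over threshold.
The 24 dB excess becomes 4 dB after 6:1 reduction.
That puts the output at 5 dBu.

5 dBu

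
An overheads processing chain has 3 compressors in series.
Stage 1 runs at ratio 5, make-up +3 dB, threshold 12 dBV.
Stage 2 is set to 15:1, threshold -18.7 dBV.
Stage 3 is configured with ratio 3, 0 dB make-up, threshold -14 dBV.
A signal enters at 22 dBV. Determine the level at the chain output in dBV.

Stage 1: 10 dB above 12 dBV, reduced 5:1 to 2 dB above → 14 dBV; +3 dB make-up → 17 dBV.
Stage 2: 17 dBV is 35.7 dB over -18.7 dBV; at 15:1 that becomes 2.38 dB over, giving -16.32 dBV.
Stage 3: -16.32 dBV is at or below the -14 dBV threshold — no compression; output -16.32 dBV.

-16.32 dBV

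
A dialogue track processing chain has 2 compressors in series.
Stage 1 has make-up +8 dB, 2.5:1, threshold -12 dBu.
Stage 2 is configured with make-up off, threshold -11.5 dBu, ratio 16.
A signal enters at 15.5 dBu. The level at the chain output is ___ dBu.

Stage 1: overshoot 27.5 dB → 27.5/2.5 = 11 dB → -1 dBu; +8 dB make-up → 7 dBu.
Stage 2: overshoot 18.5 dB → 18.5/16 = 1.15625 dB → -10.34375 dBu.

-10.34375 dBu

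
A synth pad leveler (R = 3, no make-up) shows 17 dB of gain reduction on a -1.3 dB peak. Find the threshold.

-26.8 dB

Let T be the threshold. Output overshoot = (input overshoot)/R, so -18.3 − T = (-1.3 − T)/3.
3·(-18.3 − T) = -1.3 − T → 2·T = -54.9 − (-1.3) = -53.6.
T = -53.6/2 = -26.8 dB.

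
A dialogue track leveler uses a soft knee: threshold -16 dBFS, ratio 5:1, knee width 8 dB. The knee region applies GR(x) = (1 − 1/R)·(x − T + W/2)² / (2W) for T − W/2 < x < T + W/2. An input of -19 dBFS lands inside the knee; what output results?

-19.05 dBFS

x − T + W/2 = -19 − (-16) + 4 = 1.
GR = (1 − 1/5) × 1² / 16 = 0.8 × 1 / 16 = 0.05 dB.
Output = -19 − 0.05 = -19.05 dBFS.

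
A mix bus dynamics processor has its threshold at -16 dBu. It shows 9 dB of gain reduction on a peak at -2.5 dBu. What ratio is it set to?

Input overshoot = -2.5 − (-16) = 13.5 dB.
Output overshoot = 13.5 − 9 = 4.5 dB.
Ratio = input overshoot / output overshoot = 13.5 / 4.5 = 3.

3:1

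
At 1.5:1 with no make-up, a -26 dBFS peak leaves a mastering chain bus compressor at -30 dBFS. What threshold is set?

-38 dBFS

Gain reduction = -26 − (-30) = 4 dB; output overshoot = GR / (R − 1) = 4 / 0.5 = 8 dB.
Threshold = output − output overshoot = -30 − 8 = -38 dBFS.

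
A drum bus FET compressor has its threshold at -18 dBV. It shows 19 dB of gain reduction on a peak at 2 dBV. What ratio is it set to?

Input overshoot = 2 − (-18) = 20 dB.
Output overshoot = 20 − 19 = 1 dB.
Ratio = input overshoot / output overshoot = 20 / 1 = 20.

20:1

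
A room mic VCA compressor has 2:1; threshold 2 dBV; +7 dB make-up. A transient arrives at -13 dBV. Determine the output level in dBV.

-6 dBV

-13 dBV is 15 dB below the 2 dBV threshold, so no gain reduction is applied.
Make-up gain adds 7 dB: -13 + 7 = -6 dBV.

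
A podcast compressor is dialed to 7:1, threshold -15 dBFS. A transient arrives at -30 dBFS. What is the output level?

-30 dBFS

-30 dBFS is 15 dB below the -15 dBFS threshold, so no gain reduction is applied.
Output = input = -30 dBFS.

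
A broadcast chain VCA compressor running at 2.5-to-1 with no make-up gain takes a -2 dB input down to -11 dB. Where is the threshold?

Input is 15 dB above T (since output overshoot × R = input overshoot: (-11 − T)·2.5 = -2 − T gives T = -17 dB).
Check: -17 + (-2 − (-17))/2.5 = -17 + 6 = -11 dB. ✓

-17 dB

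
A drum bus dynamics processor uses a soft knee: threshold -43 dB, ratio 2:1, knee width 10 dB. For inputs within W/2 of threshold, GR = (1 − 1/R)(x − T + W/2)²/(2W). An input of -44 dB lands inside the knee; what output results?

-44.4 dB

x − T + W/2 = -44 − (-43) + 5 = 4.
GR = (1 − 1/2) × 4² / 20 = 0.5 × 16 / 20 = 0.4 dB.
Output = -44 − 0.4 = -44.4 dB.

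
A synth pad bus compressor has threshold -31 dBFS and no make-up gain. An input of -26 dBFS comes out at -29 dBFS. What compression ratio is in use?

Input overshoot = -26 − (-31) = 5 dB; output overshoot = -29 − (-31) = 2 dB.
Ratio = 5 / 2 = 2.5.

2.5:1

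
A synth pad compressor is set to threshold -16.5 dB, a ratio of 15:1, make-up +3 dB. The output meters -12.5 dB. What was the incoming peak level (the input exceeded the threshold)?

Stripping the +3 dB make-up gives -15.5 dB at the gain stage.
That's 1 dB above the -16.5 dB threshold.
Undo the ratio: input overshoot = 1 × 15 = 15 dB, giving input = -1.5 dB.

-1.5 dB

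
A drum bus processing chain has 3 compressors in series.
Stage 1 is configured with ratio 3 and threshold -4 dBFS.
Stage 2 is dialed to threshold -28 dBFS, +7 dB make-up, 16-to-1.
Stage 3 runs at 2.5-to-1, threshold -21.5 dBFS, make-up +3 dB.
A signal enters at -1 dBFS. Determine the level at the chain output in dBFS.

Stage 1: overshoot 3 dB → 3/3 = 1 dB → -3 dBFS.
Stage 2: 25 dB above -28 dBFS, reduced 16:1 to 1.5625 dB above → -26.4375 dBFS; +7 dB make-up → -19.4375 dBFS.
Stage 3: 2.0625 dB above -21.5 dBFS, reduced 2.5:1 to 0.825 dB above → -20.675 dBFS; +3 dB make-up → -17.675 dBFS.

-17.675 dBFS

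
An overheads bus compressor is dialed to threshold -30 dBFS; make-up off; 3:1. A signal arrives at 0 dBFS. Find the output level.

Overshoot: 0 − (-30) = 30 dB.
The 30 dB excess becomes 10 dB after 3:1 reduction.
That puts the output at -20 dBFS.

-20 dBFS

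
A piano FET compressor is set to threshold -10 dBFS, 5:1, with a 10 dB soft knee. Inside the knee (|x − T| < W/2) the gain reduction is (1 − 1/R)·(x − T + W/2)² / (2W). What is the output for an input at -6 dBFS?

x − T + W/2 = -6 − (-10) + 5 = 9.
GR = (1 − 1/5) × 9² / 20 = 0.8 × 81 / 20 = 3.24 dB.
Output = -6 − 3.24 = -9.24 dBFS.

-9.24 dBFS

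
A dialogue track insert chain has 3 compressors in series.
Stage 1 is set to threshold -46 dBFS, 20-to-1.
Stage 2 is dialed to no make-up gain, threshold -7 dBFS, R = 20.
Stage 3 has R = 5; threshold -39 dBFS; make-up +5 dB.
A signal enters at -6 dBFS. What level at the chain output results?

-39 dBFS

Stage 1: 40 dB above -46 dBFS, reduced 20:1 to 2 dB above → -44 dBFS.
Stage 2: -44 dBFS ≤ -7 dBFS, so stage 2 doesn't engage; output -44 dBFS.
Stage 3: below threshold (-44 ≤ -39); passes unchanged; make-up brings it to -39 dBFS.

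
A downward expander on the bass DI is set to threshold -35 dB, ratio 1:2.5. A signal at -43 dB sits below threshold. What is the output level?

The input is 8 dB below the -35 dB threshold.
A 1:2.5 expander multiplies undershoot by 2.5: 8 × 2.5 = 20 dB below threshold.
Output = -35 − 20 = -55 dB.

-55 dB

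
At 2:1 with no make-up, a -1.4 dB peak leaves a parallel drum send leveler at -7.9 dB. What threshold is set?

Input is 13 dB above T (since output overshoot × R = input overshoot: (-7.9 − T)·2 = -1.4 − T gives T = -14.4 dB).
Check: -14.4 + (-1.4 − (-14.4))/2 = -14.4 + 6.5 = -7.9 dB. ✓

-14.4 dB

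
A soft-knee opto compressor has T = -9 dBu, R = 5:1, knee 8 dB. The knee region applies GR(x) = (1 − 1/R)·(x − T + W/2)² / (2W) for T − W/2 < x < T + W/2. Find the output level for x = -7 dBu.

x − T + W/2 = -7 − (-9) + 4 = 6.
GR = (1 − 1/5) × 6² / 16 = 0.8 × 36 / 16 = 1.8 dB.
Output = -7 − 1.8 = -8.8 dBu.

-8.8 dBu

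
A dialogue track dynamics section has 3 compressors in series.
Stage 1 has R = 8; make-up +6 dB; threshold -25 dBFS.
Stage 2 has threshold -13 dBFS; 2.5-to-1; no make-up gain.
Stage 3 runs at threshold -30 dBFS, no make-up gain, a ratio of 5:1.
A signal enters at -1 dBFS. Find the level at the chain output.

-27.2 dBFS

Stage 1: 24 dB above -25 dBFS, reduced 8:1 to 3 dB above → -22 dBFS; +6 dB make-up → -16 dBFS.
Stage 2: -16 dBFS ≤ -13 dBFS, so stage 2 doesn't engage; output -16 dBFS.
Stage 3: -16 dBFS is 14 dB over -30 dBFS; at 5:1 that becomes 2.8 dB over, giving -27.2 dBFS.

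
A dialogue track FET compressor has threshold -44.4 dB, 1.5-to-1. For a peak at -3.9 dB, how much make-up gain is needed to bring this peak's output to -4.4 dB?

13 dB

Overshoot 40.5 dB → 40.5/1.5 = 27 dB after compression, so the compressed level is -44.4 + 27 = -17.4 dB.
Make-up = target − compressed = -4.4 − (-17.4) = 13 dB.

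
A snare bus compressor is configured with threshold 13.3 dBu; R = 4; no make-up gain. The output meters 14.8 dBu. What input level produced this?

The compressed level sits 14.8 − 13.3 = 1.5 dB over threshold.
Before 4:1 compression the overshoot was 1.5 × 4 = 6 dB, so input = 13.3 + 6 = 19.3 dBu.

19.3 dBu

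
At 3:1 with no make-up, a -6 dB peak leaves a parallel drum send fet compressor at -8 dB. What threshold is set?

-9 dB

Input is 3 dB above T (since output overshoot × R = input overshoot: (-8 − T)·3 = -6 − T gives T = -9 dB).
Check: -9 + (-6 − (-9))/3 = -9 + 1 = -8 dB. ✓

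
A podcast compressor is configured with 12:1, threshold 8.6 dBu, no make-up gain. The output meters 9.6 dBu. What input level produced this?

20.6 dBu

The compressed level sits 9.6 − 8.6 = 1 dB over threshold.
Input overshoot = R × output overshoot = 12 dB → input = 8.6 + 12 = 20.6 dBu.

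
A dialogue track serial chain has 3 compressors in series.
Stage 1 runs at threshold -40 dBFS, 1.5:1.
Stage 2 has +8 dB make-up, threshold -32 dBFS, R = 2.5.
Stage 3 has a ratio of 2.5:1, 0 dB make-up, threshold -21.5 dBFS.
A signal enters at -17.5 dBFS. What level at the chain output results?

-21.38 dBFS

Stage 1: 22.5 dB above -40 dBFS, reduced 1.5:1 to 15 dB above → -25 dBFS.
Stage 2: -25 dBFS is 7 dB over -32 dBFS; at 2.5:1 that becomes 2.8 dB over, giving -29.2 dBFS; +8 dB make-up → -21.2 dBFS.
Stage 3: overshoot 0.3 dB → 0.3/2.5 = 0.12 dB → -21.38 dBFS.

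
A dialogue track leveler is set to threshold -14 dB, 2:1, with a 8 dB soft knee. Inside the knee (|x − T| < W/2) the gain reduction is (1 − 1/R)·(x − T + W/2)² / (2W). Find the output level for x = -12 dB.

-13.125 dB

x − T + W/2 = -12 − (-14) + 4 = 6.
GR = (1 − 1/2) × 6² / 16 = 0.5 × 36 / 16 = 1.125 dB.
Output = -12 − 1.125 = -13.125 dB.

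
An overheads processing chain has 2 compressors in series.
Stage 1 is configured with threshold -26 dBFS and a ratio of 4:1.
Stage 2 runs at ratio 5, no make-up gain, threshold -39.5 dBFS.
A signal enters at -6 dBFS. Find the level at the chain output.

Stage 1: overshoot 20 dB → 20/4 = 5 dB → -21 dBFS.
Stage 2: -21 dBFS is 18.5 dB over -39.5 dBFS; at 5:1 that becomes 3.7 dB over, giving -35.8 dBFS.

-35.8 dBFS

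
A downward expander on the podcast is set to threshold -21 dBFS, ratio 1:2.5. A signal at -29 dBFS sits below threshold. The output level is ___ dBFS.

Undershoot = (-21) − (-29) = 8 dB.
At 1:2.5, that expands to 20 dB under threshold.
Output = -21 − 20 = -41 dBFS.

-41 dBFS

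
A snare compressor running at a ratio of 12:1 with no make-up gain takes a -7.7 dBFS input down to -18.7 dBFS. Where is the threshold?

Let T be the threshold. Output overshoot = (input overshoot)/R, so -18.7 − T = (-7.7 − T)/12.
12·(-18.7 − T) = -7.7 − T → 11·T = -224.4 − (-7.7) = -216.7.
T = -216.7/11 = -19.7 dBFS.

-19.7 dBFS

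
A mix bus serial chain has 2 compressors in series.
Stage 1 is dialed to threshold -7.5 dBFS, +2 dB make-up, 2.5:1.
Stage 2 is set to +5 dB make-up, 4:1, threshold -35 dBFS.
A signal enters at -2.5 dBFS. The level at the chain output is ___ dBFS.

-22.125 dBFS

Stage 1: 5 dB above -7.5 dBFS, reduced 2.5:1 to 2 dB above → -5.5 dBFS; +2 dB make-up → -3.5 dBFS.
Stage 2: 31.5 dB above -35 dBFS, reduced 4:1 to 7.875 dB above → -27.125 dBFS; +5 dB make-up → -22.125 dBFS.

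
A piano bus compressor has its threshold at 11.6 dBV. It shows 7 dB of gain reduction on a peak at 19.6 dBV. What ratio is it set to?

Input overshoot = 19.6 − 11.6 = 8 dB.
Output overshoot = 8 − 7 = 1 dB.
Ratio = input overshoot / output overshoot = 8 / 1 = 8.

8:1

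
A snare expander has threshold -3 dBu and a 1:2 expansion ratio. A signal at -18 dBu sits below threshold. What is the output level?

The input is 15 dB below the -3 dBu threshold.
A 1:2 expander multiplies undershoot by 2: 15 × 2 = 30 dB below threshold.
Output = -3 − 30 = -33 dBu.

-33 dBu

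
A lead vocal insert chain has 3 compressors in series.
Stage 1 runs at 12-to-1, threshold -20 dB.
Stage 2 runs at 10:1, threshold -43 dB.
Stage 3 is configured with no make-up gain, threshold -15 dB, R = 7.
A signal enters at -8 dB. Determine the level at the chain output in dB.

Stage 1: -8 dB is 12 dB over -20 dB; at 12:1 that becomes 1 dB over, giving -19 dB.
Stage 2: overshoot 24 dB → 24/10 = 2.4 dB → -40.6 dB.
Stage 3: -40.6 dB is at or below the -15 dB threshold — no compression; output -40.6 dB.

-40.6 dB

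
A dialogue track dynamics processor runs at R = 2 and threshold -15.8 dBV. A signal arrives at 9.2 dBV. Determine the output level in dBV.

-3.3 dBV

Overshoot: 9.2 − (-15.8) = 25 dB.
The 25 dB excess becomes 12.5 dB after 2:1 reduction.
Output = -15.8 + 12.5 = -3.3 dBV.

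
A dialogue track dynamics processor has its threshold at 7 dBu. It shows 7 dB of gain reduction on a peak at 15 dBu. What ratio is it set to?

8:1

Input overshoot = 15 − 7 = 8 dB.
Output overshoot = 8 − 7 = 1 dB.
Ratio = input overshoot / output overshoot = 8 / 1 = 8.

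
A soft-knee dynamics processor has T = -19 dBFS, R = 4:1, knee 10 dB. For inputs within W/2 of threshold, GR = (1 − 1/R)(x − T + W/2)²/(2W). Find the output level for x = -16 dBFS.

x − T + W/2 = -16 − (-19) + 5 = 8.
GR = (1 − 1/4) × 8² / 20 = 0.75 × 64 / 20 = 2.4 dB.
Output = -16 − 2.4 = -18.4 dBFS.

-18.4 dBFS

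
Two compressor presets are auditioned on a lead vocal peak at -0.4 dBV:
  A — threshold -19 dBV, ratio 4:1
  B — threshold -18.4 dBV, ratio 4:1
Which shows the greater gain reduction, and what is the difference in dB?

A, by 0.45 dB

A: GR = 18.6 − 18.6/4 = 13.95 dB.
B: GR = 18 − 18/4 = 13.5 dB.
Difference: 0.45 dB in favour of A.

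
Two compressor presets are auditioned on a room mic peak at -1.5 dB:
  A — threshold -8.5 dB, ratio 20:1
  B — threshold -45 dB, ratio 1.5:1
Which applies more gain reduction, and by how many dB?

B, by 7.85 dB

A: 7 dB over, compressed to 0.35 dB over, so 6.65 dB of GR.
B: 43.5 dB over, compressed to 29 dB over, so 14.5 dB of GR.
Difference: 7.85 dB in favour of B.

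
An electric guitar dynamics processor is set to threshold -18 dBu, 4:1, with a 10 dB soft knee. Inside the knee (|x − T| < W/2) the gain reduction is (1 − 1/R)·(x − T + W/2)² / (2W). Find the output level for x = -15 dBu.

x − T + W/2 = -15 − (-18) + 5 = 8.
GR = (1 − 1/4) × 8² / 20 = 0.75 × 64 / 20 = 2.4 dB.
Output = -15 − 2.4 = -17.4 dBu.

-17.4 dBu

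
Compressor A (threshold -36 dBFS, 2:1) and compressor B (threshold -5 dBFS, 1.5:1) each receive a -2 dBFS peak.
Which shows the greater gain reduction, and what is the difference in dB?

A: 34 dB over, compressed to 17 dB over, so 17 dB of GR.
B: 3 dB over, compressed to 2 dB over, so 1 dB of GR.
A applies 16 dB more gain reduction.

A, by 16 dB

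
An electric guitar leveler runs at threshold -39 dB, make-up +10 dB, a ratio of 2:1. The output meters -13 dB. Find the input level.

-7 dB

Remove make-up: -13 − 10 = -23 dB.
Post-compression overshoot = -23 − (-39) = 16 dB.
Input overshoot = R × output overshoot = 32 dB → input = -39 + 32 = -7 dB.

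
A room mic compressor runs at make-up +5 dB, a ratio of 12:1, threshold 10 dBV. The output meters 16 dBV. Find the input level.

22 dBV

Before make-up, the level was 16 − 5 = 11 dBV.
Post-compression overshoot = 11 − 10 = 1 dB.
Undo the ratio: input overshoot = 1 × 12 = 12 dB, giving input = 22 dBV.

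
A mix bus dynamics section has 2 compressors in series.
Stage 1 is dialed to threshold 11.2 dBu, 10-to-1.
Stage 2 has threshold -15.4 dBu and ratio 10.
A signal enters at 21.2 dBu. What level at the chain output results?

-12.64 dBu

Stage 1: overshoot 10 dB → 10/10 = 1 dB → 12.2 dBu.
Stage 2: overshoot 27.6 dB → 27.6/10 = 2.76 dB → -12.64 dBu.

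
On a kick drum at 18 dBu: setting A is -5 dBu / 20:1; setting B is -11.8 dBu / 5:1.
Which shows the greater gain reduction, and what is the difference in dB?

A: GR = 23 − 23/20 = 21.85 dB.
B: GR = 29.8 − 29.8/5 = 23.84 dB.
B applies 1.99 dB more gain reduction.

B, by 1.99 dB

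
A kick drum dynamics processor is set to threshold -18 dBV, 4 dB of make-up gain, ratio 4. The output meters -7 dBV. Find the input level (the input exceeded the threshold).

10 dBV

Stripping the +4 dB make-up gives -11 dBV at the gain stage.
The compressed level sits -11 − (-18) = 7 dB over threshold.
Input overshoot = R × output overshoot = 28 dB → input = -18 + 28 = 10 dBV.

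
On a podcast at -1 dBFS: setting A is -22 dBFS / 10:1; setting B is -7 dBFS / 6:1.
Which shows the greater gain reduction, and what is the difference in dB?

A: overshoot 21 dB → output overshoot 2.1 dB → GR 18.9 dB.
B: overshoot 6 dB → output overshoot 1 dB → GR 5 dB.
A reduces 13.9 dB more.

A, by 13.9 dB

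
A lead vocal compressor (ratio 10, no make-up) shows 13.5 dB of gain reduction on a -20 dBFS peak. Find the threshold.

Let T be the threshold. Output overshoot = (input overshoot)/R, so -33.5 − T = (-20 − T)/10.
10·(-33.5 − T) = -20 − T → 9·T = -335 − (-20) = -315.
T = -315/9 = -35 dBFS.

-35 dBFS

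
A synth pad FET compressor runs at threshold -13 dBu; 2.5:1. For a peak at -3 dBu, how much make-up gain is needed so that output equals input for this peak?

Without make-up, output = threshold + overshoot/2.5 = -13 + 4 = -9 dBu.
Gap to target: 6 dB.

6 dB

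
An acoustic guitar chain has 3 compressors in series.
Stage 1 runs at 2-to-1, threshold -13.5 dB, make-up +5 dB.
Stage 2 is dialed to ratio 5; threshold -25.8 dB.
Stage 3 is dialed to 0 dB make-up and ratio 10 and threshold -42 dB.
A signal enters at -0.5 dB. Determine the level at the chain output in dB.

Stage 1: -0.5 dB is 13 dB over -13.5 dB; at 2:1 that becomes 6.5 dB over, giving -7 dB; +5 dB make-up → -2 dB.
Stage 2: overshoot 23.8 dB → 23.8/5 = 4.76 dB → -21.04 dB.
Stage 3: overshoot 20.96 dB → 20.96/10 = 2.096 dB → -39.904 dB.

-39.904 dB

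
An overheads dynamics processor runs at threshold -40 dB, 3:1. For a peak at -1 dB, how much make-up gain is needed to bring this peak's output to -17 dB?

Overshoot 39 dB → 39/3 = 13 dB after compression, so the compressed level is -40 + 13 = -27 dB.
Make-up = target − compressed = -17 − (-27) = 10 dB.

10 dB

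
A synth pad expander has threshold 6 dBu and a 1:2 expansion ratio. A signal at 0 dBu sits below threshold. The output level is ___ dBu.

-6 dBu

The input is 6 dB below the 6 dBu threshold.
A 1:2 expander multiplies undershoot by 2: 6 × 2 = 12 dB below threshold.
Output = 6 − 12 = -6 dBu.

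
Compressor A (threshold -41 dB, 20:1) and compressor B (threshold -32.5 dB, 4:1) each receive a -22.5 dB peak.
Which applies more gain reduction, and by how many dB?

A, by 10.075 dB

A: overshoot 18.5 dB → output overshoot 0.925 dB → GR 17.575 dB.
B: overshoot 10 dB → output overshoot 2.5 dB → GR 7.5 dB.
A reduces 10.075 dB more.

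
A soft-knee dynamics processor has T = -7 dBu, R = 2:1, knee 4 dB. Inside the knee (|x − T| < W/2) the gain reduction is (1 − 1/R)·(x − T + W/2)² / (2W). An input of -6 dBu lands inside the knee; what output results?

x − T + W/2 = -6 − (-7) + 2 = 3.
GR = (1 − 1/2) × 3² / 8 = 0.5 × 9 / 8 = 0.5625 dB.
Output = -6 − 0.5625 = -6.5625 dBu.

-6.5625 dBu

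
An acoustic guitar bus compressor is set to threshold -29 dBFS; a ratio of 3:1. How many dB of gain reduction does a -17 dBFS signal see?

Overshoot = -17 − (-29) = 12 dB.
After 3:1 compression the overshoot becomes 12/3 = 4 dB.
GR = overshoot in − overshoot out = 12 − 4 = 8 dB.

8 dB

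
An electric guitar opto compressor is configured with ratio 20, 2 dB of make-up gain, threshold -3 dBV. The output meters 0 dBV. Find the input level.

Remove make-up: 0 − 2 = -2 dBV.
Post-compression overshoot = -2 − (-3) = 1 dB.
Undo the ratio: input overshoot = 1 × 20 = 20 dB, giving input = 17 dBV.

17 dBV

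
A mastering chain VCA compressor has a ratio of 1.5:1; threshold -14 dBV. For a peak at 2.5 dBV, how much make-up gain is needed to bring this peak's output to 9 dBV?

The peak compresses to -14 + 16.5/1.5 = -3 dBV.
To reach 9 dBV requires 9 − (-3) = 12 dB of make-up.

12 dB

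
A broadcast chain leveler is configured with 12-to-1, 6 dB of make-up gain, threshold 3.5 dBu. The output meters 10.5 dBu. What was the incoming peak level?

15.5 dBu

Remove make-up: 10.5 − 6 = 4.5 dBu.
Post-compression overshoot = 4.5 − 3.5 = 1 dB.
Undo the ratio: input overshoot = 1 × 12 = 12 dB, giving input = 15.5 dBu.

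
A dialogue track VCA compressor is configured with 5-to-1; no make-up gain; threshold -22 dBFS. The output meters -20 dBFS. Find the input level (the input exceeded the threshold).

That's 2 dB above the -22 dBFS threshold.
Undo the ratio: input overshoot = 2 × 5 = 10 dB, giving input = -12 dBFS.

-12 dBFS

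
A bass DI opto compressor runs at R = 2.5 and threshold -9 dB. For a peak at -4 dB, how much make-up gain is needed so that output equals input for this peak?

3 dB

Without make-up, output = threshold + overshoot/2.5 = -9 + 2 = -7 dB.
Gap to target: 3 dB.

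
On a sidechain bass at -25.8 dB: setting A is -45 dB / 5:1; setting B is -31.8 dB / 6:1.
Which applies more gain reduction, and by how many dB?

A: 19.2 dB over, compressed to 3.84 dB over, so 15.36 dB of GR.
B: 6 dB over, compressed to 1 dB over, so 5 dB of GR.
A applies 10.36 dB more gain reduction.

A, by 10.36 dB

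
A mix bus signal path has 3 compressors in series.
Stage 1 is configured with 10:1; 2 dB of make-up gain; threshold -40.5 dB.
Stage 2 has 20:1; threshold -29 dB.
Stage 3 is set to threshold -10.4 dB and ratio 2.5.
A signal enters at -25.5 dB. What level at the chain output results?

-37 dB

Stage 1: -25.5 dB is 15 dB over -40.5 dB; at 10:1 that becomes 1.5 dB over, giving -39 dB; +2 dB make-up → -37 dB.
Stage 2: -37 dB is at or below the -29 dB threshold — no compression; output -37 dB.
Stage 3: -37 dB ≤ -10.4 dB, so stage 3 doesn't engage; output -37 dB.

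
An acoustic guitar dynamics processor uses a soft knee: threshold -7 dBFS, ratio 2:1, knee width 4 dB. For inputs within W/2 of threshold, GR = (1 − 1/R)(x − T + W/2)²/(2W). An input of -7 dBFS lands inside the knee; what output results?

-7.25 dBFS

x − T + W/2 = -7 − (-7) + 2 = 2.
GR = (1 − 1/2) × 2² / 8 = 0.5 × 4 / 8 = 0.25 dB.
Output = -7 − 0.25 = -7.25 dBFS.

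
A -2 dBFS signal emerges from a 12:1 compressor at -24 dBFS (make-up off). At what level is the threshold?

Input is 24 dB above T (since output overshoot × R = input overshoot: (-24 − T)·12 = -2 − T gives T = -26 dBFS).
Check: -26 + (-2 − (-26))/12 = -26 + 2 = -24 dBFS. ✓

-26 dBFS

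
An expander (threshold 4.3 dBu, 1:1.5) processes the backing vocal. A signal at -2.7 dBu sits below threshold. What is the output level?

-6.2 dBu

Undershoot = 4.3 − (-2.7) = 7 dB.
At 1:1.5, that expands to 10.5 dB under threshold.
Output = 4.3 − 10.5 = -6.2 dBu.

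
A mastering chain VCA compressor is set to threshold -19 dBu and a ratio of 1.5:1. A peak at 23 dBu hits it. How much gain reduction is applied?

14 dB

Overshoot = 23 − (-19) = 42 dB.
A 1.5:1 ratio leaves 28 dB of that excess.
GR = overshoot in − overshoot out = 42 − 28 = 14 dB.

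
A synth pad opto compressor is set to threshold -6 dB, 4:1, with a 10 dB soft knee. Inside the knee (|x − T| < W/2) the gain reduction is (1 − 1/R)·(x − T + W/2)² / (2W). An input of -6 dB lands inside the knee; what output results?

-6.9375 dB

x − T + W/2 = -6 − (-6) + 5 = 5.
GR = (1 − 1/4) × 5² / 20 = 0.75 × 25 / 20 = 0.9375 dB.
Output = -6 − 0.9375 = -6.9375 dB.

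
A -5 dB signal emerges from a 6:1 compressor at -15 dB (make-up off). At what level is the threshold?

Let T be the threshold. Output overshoot = (input overshoot)/R, so -15 − T = (-5 − T)/6.
6·(-15 − T) = -5 − T → 5·T = -90 − (-5) = -85.
T = -85/5 = -17 dB.

-17 dB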